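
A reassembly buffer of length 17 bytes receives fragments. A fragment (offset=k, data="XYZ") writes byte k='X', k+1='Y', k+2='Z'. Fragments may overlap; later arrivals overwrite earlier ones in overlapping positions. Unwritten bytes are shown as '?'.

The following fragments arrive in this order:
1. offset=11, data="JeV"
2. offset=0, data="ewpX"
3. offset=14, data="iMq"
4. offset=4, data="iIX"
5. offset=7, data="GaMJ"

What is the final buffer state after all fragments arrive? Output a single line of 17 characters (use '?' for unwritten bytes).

Fragment 1: offset=11 data="JeV" -> buffer=???????????JeV???
Fragment 2: offset=0 data="ewpX" -> buffer=ewpX???????JeV???
Fragment 3: offset=14 data="iMq" -> buffer=ewpX???????JeViMq
Fragment 4: offset=4 data="iIX" -> buffer=ewpXiIX????JeViMq
Fragment 5: offset=7 data="GaMJ" -> buffer=ewpXiIXGaMJJeViMq

Answer: ewpXiIXGaMJJeViMq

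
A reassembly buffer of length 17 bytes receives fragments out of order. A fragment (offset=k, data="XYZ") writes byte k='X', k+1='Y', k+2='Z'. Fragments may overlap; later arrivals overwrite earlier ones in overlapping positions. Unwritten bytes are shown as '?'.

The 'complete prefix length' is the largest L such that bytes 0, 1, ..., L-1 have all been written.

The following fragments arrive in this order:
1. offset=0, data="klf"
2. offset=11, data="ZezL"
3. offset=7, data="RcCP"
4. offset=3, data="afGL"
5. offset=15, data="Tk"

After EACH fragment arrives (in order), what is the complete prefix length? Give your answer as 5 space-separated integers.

Answer: 3 3 3 15 17

Derivation:
Fragment 1: offset=0 data="klf" -> buffer=klf?????????????? -> prefix_len=3
Fragment 2: offset=11 data="ZezL" -> buffer=klf????????ZezL?? -> prefix_len=3
Fragment 3: offset=7 data="RcCP" -> buffer=klf????RcCPZezL?? -> prefix_len=3
Fragment 4: offset=3 data="afGL" -> buffer=klfafGLRcCPZezL?? -> prefix_len=15
Fragment 5: offset=15 data="Tk" -> buffer=klfafGLRcCPZezLTk -> prefix_len=17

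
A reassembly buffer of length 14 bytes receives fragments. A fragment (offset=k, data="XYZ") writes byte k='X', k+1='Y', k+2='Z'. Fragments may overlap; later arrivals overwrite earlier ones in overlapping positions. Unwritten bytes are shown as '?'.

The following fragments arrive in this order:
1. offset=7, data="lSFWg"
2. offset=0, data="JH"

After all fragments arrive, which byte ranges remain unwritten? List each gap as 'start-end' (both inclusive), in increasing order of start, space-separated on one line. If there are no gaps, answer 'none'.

Answer: 2-6 12-13

Derivation:
Fragment 1: offset=7 len=5
Fragment 2: offset=0 len=2
Gaps: 2-6 12-13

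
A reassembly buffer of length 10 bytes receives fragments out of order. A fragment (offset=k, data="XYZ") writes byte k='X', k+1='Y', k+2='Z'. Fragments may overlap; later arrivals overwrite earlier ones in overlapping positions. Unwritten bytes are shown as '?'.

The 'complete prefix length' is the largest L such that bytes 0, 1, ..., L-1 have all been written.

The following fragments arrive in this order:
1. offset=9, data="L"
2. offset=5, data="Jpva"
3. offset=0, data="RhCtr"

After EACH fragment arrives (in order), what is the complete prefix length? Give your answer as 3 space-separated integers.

Answer: 0 0 10

Derivation:
Fragment 1: offset=9 data="L" -> buffer=?????????L -> prefix_len=0
Fragment 2: offset=5 data="Jpva" -> buffer=?????JpvaL -> prefix_len=0
Fragment 3: offset=0 data="RhCtr" -> buffer=RhCtrJpvaL -> prefix_len=10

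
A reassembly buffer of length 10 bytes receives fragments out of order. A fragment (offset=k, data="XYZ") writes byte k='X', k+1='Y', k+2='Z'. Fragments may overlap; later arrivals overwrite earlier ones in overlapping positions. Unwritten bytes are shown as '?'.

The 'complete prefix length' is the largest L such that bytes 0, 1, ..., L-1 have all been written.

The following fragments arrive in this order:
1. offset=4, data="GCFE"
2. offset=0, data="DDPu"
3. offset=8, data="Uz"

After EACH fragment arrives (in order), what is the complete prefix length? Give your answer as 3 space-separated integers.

Fragment 1: offset=4 data="GCFE" -> buffer=????GCFE?? -> prefix_len=0
Fragment 2: offset=0 data="DDPu" -> buffer=DDPuGCFE?? -> prefix_len=8
Fragment 3: offset=8 data="Uz" -> buffer=DDPuGCFEUz -> prefix_len=10

Answer: 0 8 10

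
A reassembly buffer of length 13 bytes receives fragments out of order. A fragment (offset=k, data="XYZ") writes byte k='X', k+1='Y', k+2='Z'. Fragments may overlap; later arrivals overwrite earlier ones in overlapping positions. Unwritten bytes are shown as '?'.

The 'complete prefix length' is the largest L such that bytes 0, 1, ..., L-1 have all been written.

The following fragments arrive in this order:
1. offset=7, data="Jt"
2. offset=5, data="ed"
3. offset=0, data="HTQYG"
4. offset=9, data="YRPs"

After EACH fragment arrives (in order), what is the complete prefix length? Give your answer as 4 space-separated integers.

Fragment 1: offset=7 data="Jt" -> buffer=???????Jt???? -> prefix_len=0
Fragment 2: offset=5 data="ed" -> buffer=?????edJt???? -> prefix_len=0
Fragment 3: offset=0 data="HTQYG" -> buffer=HTQYGedJt???? -> prefix_len=9
Fragment 4: offset=9 data="YRPs" -> buffer=HTQYGedJtYRPs -> prefix_len=13

Answer: 0 0 9 13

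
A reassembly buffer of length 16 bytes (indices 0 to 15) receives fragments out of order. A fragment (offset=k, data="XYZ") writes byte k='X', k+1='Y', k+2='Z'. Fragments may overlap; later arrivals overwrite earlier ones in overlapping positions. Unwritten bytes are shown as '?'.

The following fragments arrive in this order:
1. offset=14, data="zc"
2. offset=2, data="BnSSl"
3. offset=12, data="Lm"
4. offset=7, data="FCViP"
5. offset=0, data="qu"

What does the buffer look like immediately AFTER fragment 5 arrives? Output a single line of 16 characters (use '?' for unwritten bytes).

Answer: quBnSSlFCViPLmzc

Derivation:
Fragment 1: offset=14 data="zc" -> buffer=??????????????zc
Fragment 2: offset=2 data="BnSSl" -> buffer=??BnSSl???????zc
Fragment 3: offset=12 data="Lm" -> buffer=??BnSSl?????Lmzc
Fragment 4: offset=7 data="FCViP" -> buffer=??BnSSlFCViPLmzc
Fragment 5: offset=0 data="qu" -> buffer=quBnSSlFCViPLmzc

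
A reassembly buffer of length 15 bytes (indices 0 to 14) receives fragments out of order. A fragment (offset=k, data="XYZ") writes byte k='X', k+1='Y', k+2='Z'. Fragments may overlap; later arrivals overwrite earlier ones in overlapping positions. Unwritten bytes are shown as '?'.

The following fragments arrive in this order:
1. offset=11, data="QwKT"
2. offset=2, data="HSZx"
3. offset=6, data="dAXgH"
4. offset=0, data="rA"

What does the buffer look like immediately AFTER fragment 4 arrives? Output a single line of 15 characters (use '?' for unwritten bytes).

Fragment 1: offset=11 data="QwKT" -> buffer=???????????QwKT
Fragment 2: offset=2 data="HSZx" -> buffer=??HSZx?????QwKT
Fragment 3: offset=6 data="dAXgH" -> buffer=??HSZxdAXgHQwKT
Fragment 4: offset=0 data="rA" -> buffer=rAHSZxdAXgHQwKT

Answer: rAHSZxdAXgHQwKT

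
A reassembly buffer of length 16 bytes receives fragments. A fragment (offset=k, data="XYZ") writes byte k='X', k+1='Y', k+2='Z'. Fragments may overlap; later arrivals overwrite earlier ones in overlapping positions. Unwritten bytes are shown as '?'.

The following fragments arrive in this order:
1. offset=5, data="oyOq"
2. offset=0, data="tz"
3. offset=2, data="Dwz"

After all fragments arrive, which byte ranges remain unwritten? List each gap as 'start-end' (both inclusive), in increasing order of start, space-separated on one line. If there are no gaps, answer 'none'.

Answer: 9-15

Derivation:
Fragment 1: offset=5 len=4
Fragment 2: offset=0 len=2
Fragment 3: offset=2 len=3
Gaps: 9-15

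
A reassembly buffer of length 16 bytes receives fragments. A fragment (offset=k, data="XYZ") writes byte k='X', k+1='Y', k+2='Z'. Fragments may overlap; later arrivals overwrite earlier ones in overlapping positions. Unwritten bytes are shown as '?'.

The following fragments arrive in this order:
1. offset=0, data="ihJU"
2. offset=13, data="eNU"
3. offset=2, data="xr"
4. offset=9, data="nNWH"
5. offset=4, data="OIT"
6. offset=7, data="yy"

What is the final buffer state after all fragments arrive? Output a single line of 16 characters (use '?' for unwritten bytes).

Answer: ihxrOITyynNWHeNU

Derivation:
Fragment 1: offset=0 data="ihJU" -> buffer=ihJU????????????
Fragment 2: offset=13 data="eNU" -> buffer=ihJU?????????eNU
Fragment 3: offset=2 data="xr" -> buffer=ihxr?????????eNU
Fragment 4: offset=9 data="nNWH" -> buffer=ihxr?????nNWHeNU
Fragment 5: offset=4 data="OIT" -> buffer=ihxrOIT??nNWHeNU
Fragment 6: offset=7 data="yy" -> buffer=ihxrOITyynNWHeNU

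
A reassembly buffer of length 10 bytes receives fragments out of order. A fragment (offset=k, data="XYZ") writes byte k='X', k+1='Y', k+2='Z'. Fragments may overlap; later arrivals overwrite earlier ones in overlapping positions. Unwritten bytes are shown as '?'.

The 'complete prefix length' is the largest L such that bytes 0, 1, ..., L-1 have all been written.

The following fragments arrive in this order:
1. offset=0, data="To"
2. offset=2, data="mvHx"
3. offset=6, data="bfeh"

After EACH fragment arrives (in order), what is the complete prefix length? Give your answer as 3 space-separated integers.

Fragment 1: offset=0 data="To" -> buffer=To???????? -> prefix_len=2
Fragment 2: offset=2 data="mvHx" -> buffer=TomvHx???? -> prefix_len=6
Fragment 3: offset=6 data="bfeh" -> buffer=TomvHxbfeh -> prefix_len=10

Answer: 2 6 10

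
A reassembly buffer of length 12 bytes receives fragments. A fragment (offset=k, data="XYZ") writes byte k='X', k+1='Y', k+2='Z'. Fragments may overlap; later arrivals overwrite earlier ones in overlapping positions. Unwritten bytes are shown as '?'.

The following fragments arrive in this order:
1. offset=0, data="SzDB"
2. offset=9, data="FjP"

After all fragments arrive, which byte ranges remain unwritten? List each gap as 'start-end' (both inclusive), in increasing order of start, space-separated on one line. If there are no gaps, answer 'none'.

Fragment 1: offset=0 len=4
Fragment 2: offset=9 len=3
Gaps: 4-8

Answer: 4-8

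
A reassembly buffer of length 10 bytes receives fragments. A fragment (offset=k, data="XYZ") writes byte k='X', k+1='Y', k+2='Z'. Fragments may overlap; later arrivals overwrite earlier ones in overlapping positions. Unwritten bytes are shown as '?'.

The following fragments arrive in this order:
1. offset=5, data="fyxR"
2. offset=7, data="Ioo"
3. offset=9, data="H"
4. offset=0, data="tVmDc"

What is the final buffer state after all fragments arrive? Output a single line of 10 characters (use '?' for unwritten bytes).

Fragment 1: offset=5 data="fyxR" -> buffer=?????fyxR?
Fragment 2: offset=7 data="Ioo" -> buffer=?????fyIoo
Fragment 3: offset=9 data="H" -> buffer=?????fyIoH
Fragment 4: offset=0 data="tVmDc" -> buffer=tVmDcfyIoH

Answer: tVmDcfyIoH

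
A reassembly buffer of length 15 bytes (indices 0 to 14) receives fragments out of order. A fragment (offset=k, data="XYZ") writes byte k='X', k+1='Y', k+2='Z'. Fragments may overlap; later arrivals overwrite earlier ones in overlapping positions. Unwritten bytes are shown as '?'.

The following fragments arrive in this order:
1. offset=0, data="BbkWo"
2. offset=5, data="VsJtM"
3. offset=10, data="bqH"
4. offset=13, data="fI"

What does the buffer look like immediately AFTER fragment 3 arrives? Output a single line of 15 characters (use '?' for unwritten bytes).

Fragment 1: offset=0 data="BbkWo" -> buffer=BbkWo??????????
Fragment 2: offset=5 data="VsJtM" -> buffer=BbkWoVsJtM?????
Fragment 3: offset=10 data="bqH" -> buffer=BbkWoVsJtMbqH??

Answer: BbkWoVsJtMbqH??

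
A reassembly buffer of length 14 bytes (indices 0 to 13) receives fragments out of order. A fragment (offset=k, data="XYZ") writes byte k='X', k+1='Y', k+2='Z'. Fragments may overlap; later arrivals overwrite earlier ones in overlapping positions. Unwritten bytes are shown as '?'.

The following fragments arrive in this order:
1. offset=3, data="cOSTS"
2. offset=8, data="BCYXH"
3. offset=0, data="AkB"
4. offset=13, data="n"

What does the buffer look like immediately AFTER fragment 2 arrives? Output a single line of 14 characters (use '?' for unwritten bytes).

Fragment 1: offset=3 data="cOSTS" -> buffer=???cOSTS??????
Fragment 2: offset=8 data="BCYXH" -> buffer=???cOSTSBCYXH?

Answer: ???cOSTSBCYXH?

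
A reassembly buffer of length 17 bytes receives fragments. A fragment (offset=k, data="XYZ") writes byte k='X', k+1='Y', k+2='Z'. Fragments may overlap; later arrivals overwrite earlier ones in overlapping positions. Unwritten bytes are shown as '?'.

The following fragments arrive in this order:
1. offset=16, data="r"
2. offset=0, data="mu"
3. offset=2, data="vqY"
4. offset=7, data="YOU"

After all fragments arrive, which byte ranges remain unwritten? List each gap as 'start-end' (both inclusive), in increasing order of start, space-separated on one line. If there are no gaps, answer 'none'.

Fragment 1: offset=16 len=1
Fragment 2: offset=0 len=2
Fragment 3: offset=2 len=3
Fragment 4: offset=7 len=3
Gaps: 5-6 10-15

Answer: 5-6 10-15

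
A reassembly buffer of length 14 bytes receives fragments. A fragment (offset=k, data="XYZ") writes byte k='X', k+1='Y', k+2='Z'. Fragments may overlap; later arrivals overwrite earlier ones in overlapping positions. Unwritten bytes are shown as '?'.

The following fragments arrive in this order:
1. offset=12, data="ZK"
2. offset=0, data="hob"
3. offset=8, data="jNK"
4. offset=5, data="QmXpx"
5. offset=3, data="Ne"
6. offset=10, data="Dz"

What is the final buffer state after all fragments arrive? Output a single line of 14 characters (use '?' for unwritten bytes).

Fragment 1: offset=12 data="ZK" -> buffer=????????????ZK
Fragment 2: offset=0 data="hob" -> buffer=hob?????????ZK
Fragment 3: offset=8 data="jNK" -> buffer=hob?????jNK?ZK
Fragment 4: offset=5 data="QmXpx" -> buffer=hob??QmXpxK?ZK
Fragment 5: offset=3 data="Ne" -> buffer=hobNeQmXpxK?ZK
Fragment 6: offset=10 data="Dz" -> buffer=hobNeQmXpxDzZK

Answer: hobNeQmXpxDzZK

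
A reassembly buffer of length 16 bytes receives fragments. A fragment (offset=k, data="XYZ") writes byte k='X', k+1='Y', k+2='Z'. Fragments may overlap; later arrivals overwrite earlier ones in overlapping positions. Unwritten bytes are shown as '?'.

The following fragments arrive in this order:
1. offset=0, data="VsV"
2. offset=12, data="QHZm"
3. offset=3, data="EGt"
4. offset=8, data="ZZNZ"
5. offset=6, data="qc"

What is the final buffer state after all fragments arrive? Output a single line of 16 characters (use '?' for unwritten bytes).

Answer: VsVEGtqcZZNZQHZm

Derivation:
Fragment 1: offset=0 data="VsV" -> buffer=VsV?????????????
Fragment 2: offset=12 data="QHZm" -> buffer=VsV?????????QHZm
Fragment 3: offset=3 data="EGt" -> buffer=VsVEGt??????QHZm
Fragment 4: offset=8 data="ZZNZ" -> buffer=VsVEGt??ZZNZQHZm
Fragment 5: offset=6 data="qc" -> buffer=VsVEGtqcZZNZQHZm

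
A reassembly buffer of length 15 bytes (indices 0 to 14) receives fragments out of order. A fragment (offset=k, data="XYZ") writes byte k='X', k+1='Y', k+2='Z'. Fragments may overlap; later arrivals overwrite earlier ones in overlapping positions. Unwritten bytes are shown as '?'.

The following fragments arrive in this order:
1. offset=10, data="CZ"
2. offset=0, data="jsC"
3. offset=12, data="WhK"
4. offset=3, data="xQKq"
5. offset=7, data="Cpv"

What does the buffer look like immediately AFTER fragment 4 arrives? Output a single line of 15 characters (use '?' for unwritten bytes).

Fragment 1: offset=10 data="CZ" -> buffer=??????????CZ???
Fragment 2: offset=0 data="jsC" -> buffer=jsC???????CZ???
Fragment 3: offset=12 data="WhK" -> buffer=jsC???????CZWhK
Fragment 4: offset=3 data="xQKq" -> buffer=jsCxQKq???CZWhK

Answer: jsCxQKq???CZWhK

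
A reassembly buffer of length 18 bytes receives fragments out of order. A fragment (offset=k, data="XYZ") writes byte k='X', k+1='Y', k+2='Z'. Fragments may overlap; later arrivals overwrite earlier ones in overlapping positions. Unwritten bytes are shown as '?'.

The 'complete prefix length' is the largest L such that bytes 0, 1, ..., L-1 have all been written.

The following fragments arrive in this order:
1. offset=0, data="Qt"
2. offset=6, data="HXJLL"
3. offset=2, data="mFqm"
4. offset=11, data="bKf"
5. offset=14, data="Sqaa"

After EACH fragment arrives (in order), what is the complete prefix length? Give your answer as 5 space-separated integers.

Answer: 2 2 11 14 18

Derivation:
Fragment 1: offset=0 data="Qt" -> buffer=Qt???????????????? -> prefix_len=2
Fragment 2: offset=6 data="HXJLL" -> buffer=Qt????HXJLL??????? -> prefix_len=2
Fragment 3: offset=2 data="mFqm" -> buffer=QtmFqmHXJLL??????? -> prefix_len=11
Fragment 4: offset=11 data="bKf" -> buffer=QtmFqmHXJLLbKf???? -> prefix_len=14
Fragment 5: offset=14 data="Sqaa" -> buffer=QtmFqmHXJLLbKfSqaa -> prefix_len=18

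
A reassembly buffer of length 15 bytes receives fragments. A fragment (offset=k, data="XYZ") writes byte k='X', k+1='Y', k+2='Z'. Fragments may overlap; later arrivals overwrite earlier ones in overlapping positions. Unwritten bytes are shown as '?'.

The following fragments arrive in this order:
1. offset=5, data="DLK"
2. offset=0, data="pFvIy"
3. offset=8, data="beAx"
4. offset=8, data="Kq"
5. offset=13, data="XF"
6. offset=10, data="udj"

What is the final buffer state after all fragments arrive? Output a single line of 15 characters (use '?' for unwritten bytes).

Answer: pFvIyDLKKqudjXF

Derivation:
Fragment 1: offset=5 data="DLK" -> buffer=?????DLK???????
Fragment 2: offset=0 data="pFvIy" -> buffer=pFvIyDLK???????
Fragment 3: offset=8 data="beAx" -> buffer=pFvIyDLKbeAx???
Fragment 4: offset=8 data="Kq" -> buffer=pFvIyDLKKqAx???
Fragment 5: offset=13 data="XF" -> buffer=pFvIyDLKKqAx?XF
Fragment 6: offset=10 data="udj" -> buffer=pFvIyDLKKqudjXF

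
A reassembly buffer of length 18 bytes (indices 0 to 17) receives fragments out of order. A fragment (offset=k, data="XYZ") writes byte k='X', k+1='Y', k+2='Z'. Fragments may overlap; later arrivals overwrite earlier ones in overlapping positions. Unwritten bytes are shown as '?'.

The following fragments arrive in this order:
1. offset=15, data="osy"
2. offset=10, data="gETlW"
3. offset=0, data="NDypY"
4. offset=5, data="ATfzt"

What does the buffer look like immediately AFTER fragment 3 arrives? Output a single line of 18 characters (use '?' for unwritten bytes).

Fragment 1: offset=15 data="osy" -> buffer=???????????????osy
Fragment 2: offset=10 data="gETlW" -> buffer=??????????gETlWosy
Fragment 3: offset=0 data="NDypY" -> buffer=NDypY?????gETlWosy

Answer: NDypY?????gETlWosy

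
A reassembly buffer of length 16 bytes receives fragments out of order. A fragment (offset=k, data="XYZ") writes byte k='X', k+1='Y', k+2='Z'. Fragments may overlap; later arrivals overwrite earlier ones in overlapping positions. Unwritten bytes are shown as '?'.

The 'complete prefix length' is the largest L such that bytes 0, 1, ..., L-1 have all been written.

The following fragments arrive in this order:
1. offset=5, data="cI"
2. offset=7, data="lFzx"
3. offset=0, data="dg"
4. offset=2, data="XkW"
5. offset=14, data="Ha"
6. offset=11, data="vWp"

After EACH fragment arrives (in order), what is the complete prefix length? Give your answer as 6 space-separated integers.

Answer: 0 0 2 11 11 16

Derivation:
Fragment 1: offset=5 data="cI" -> buffer=?????cI????????? -> prefix_len=0
Fragment 2: offset=7 data="lFzx" -> buffer=?????cIlFzx????? -> prefix_len=0
Fragment 3: offset=0 data="dg" -> buffer=dg???cIlFzx????? -> prefix_len=2
Fragment 4: offset=2 data="XkW" -> buffer=dgXkWcIlFzx????? -> prefix_len=11
Fragment 5: offset=14 data="Ha" -> buffer=dgXkWcIlFzx???Ha -> prefix_len=11
Fragment 6: offset=11 data="vWp" -> buffer=dgXkWcIlFzxvWpHa -> prefix_len=16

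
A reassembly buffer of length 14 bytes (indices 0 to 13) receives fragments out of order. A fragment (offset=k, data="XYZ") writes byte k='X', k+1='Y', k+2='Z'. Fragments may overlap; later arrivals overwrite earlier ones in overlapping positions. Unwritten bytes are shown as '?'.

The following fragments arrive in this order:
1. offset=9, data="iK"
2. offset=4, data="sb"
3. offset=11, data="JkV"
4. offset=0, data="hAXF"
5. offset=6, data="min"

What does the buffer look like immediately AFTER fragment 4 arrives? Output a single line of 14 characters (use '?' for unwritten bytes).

Answer: hAXFsb???iKJkV

Derivation:
Fragment 1: offset=9 data="iK" -> buffer=?????????iK???
Fragment 2: offset=4 data="sb" -> buffer=????sb???iK???
Fragment 3: offset=11 data="JkV" -> buffer=????sb???iKJkV
Fragment 4: offset=0 data="hAXF" -> buffer=hAXFsb???iKJkV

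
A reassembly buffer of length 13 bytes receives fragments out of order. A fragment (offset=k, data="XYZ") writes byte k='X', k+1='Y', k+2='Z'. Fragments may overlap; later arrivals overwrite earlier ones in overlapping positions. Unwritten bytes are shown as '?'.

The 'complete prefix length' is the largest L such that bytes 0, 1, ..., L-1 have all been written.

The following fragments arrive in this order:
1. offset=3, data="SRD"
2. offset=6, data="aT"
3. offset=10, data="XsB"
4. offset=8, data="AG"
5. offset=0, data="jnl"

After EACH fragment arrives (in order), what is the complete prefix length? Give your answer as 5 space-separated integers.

Answer: 0 0 0 0 13

Derivation:
Fragment 1: offset=3 data="SRD" -> buffer=???SRD??????? -> prefix_len=0
Fragment 2: offset=6 data="aT" -> buffer=???SRDaT????? -> prefix_len=0
Fragment 3: offset=10 data="XsB" -> buffer=???SRDaT??XsB -> prefix_len=0
Fragment 4: offset=8 data="AG" -> buffer=???SRDaTAGXsB -> prefix_len=0
Fragment 5: offset=0 data="jnl" -> buffer=jnlSRDaTAGXsB -> prefix_len=13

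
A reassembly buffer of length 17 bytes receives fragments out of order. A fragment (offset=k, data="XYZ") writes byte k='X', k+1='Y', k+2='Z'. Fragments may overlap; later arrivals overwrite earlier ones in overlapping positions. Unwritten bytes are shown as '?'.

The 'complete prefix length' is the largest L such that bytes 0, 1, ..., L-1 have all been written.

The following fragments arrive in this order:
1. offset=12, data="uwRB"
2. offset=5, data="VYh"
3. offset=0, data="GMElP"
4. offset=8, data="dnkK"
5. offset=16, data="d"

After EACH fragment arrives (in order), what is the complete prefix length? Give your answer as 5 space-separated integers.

Answer: 0 0 8 16 17

Derivation:
Fragment 1: offset=12 data="uwRB" -> buffer=????????????uwRB? -> prefix_len=0
Fragment 2: offset=5 data="VYh" -> buffer=?????VYh????uwRB? -> prefix_len=0
Fragment 3: offset=0 data="GMElP" -> buffer=GMElPVYh????uwRB? -> prefix_len=8
Fragment 4: offset=8 data="dnkK" -> buffer=GMElPVYhdnkKuwRB? -> prefix_len=16
Fragment 5: offset=16 data="d" -> buffer=GMElPVYhdnkKuwRBd -> prefix_len=17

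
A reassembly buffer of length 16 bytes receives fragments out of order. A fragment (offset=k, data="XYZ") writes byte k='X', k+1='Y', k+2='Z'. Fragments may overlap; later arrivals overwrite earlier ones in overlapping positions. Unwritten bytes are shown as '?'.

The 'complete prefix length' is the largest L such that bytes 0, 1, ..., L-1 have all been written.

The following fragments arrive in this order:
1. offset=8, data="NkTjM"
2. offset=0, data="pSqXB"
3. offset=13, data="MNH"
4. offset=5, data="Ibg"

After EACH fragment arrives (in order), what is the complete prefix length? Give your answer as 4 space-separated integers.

Fragment 1: offset=8 data="NkTjM" -> buffer=????????NkTjM??? -> prefix_len=0
Fragment 2: offset=0 data="pSqXB" -> buffer=pSqXB???NkTjM??? -> prefix_len=5
Fragment 3: offset=13 data="MNH" -> buffer=pSqXB???NkTjMMNH -> prefix_len=5
Fragment 4: offset=5 data="Ibg" -> buffer=pSqXBIbgNkTjMMNH -> prefix_len=16

Answer: 0 5 5 16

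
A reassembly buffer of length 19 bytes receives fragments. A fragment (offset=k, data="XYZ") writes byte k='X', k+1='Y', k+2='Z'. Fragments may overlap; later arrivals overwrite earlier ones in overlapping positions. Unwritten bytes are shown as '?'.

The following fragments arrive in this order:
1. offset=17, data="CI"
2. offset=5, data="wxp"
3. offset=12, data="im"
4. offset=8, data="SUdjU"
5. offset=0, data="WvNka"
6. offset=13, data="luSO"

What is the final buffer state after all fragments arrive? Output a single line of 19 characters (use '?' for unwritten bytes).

Fragment 1: offset=17 data="CI" -> buffer=?????????????????CI
Fragment 2: offset=5 data="wxp" -> buffer=?????wxp?????????CI
Fragment 3: offset=12 data="im" -> buffer=?????wxp????im???CI
Fragment 4: offset=8 data="SUdjU" -> buffer=?????wxpSUdjUm???CI
Fragment 5: offset=0 data="WvNka" -> buffer=WvNkawxpSUdjUm???CI
Fragment 6: offset=13 data="luSO" -> buffer=WvNkawxpSUdjUluSOCI

Answer: WvNkawxpSUdjUluSOCI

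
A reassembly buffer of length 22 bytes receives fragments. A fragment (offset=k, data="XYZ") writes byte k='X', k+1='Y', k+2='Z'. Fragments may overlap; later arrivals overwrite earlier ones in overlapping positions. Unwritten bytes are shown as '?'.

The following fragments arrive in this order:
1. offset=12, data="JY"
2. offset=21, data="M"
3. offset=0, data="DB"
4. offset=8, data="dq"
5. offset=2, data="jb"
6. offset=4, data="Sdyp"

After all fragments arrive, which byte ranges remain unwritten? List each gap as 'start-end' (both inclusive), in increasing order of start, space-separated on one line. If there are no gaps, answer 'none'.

Answer: 10-11 14-20

Derivation:
Fragment 1: offset=12 len=2
Fragment 2: offset=21 len=1
Fragment 3: offset=0 len=2
Fragment 4: offset=8 len=2
Fragment 5: offset=2 len=2
Fragment 6: offset=4 len=4
Gaps: 10-11 14-20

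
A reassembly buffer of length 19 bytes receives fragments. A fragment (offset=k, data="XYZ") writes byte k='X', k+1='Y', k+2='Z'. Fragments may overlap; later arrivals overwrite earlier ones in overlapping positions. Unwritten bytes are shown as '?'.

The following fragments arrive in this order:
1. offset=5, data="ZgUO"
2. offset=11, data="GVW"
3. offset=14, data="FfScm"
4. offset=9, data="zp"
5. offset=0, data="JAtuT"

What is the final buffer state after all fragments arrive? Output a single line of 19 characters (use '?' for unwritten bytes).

Fragment 1: offset=5 data="ZgUO" -> buffer=?????ZgUO??????????
Fragment 2: offset=11 data="GVW" -> buffer=?????ZgUO??GVW?????
Fragment 3: offset=14 data="FfScm" -> buffer=?????ZgUO??GVWFfScm
Fragment 4: offset=9 data="zp" -> buffer=?????ZgUOzpGVWFfScm
Fragment 5: offset=0 data="JAtuT" -> buffer=JAtuTZgUOzpGVWFfScm

Answer: JAtuTZgUOzpGVWFfScm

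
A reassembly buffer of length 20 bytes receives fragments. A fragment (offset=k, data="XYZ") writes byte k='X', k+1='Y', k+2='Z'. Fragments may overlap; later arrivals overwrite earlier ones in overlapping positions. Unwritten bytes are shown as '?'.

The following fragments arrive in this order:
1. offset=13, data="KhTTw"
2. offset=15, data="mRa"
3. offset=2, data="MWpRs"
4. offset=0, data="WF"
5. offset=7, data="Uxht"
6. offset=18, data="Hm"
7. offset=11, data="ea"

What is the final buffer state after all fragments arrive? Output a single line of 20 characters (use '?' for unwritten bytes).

Answer: WFMWpRsUxhteaKhmRaHm

Derivation:
Fragment 1: offset=13 data="KhTTw" -> buffer=?????????????KhTTw??
Fragment 2: offset=15 data="mRa" -> buffer=?????????????KhmRa??
Fragment 3: offset=2 data="MWpRs" -> buffer=??MWpRs??????KhmRa??
Fragment 4: offset=0 data="WF" -> buffer=WFMWpRs??????KhmRa??
Fragment 5: offset=7 data="Uxht" -> buffer=WFMWpRsUxht??KhmRa??
Fragment 6: offset=18 data="Hm" -> buffer=WFMWpRsUxht??KhmRaHm
Fragment 7: offset=11 data="ea" -> buffer=WFMWpRsUxhteaKhmRaHm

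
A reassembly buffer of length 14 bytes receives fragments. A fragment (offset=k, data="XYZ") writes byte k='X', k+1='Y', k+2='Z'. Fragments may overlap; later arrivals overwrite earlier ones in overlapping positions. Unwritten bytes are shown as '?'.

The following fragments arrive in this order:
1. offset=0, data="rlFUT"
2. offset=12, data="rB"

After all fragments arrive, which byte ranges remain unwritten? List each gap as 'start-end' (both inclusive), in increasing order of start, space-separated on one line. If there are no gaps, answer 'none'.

Answer: 5-11

Derivation:
Fragment 1: offset=0 len=5
Fragment 2: offset=12 len=2
Gaps: 5-11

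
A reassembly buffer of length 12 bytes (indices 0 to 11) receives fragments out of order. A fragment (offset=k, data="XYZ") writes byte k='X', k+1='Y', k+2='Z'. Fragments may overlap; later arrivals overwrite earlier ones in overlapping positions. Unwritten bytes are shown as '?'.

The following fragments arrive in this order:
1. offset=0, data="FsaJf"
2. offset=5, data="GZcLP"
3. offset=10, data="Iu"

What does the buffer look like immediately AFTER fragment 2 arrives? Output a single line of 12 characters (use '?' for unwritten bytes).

Answer: FsaJfGZcLP??

Derivation:
Fragment 1: offset=0 data="FsaJf" -> buffer=FsaJf???????
Fragment 2: offset=5 data="GZcLP" -> buffer=FsaJfGZcLP??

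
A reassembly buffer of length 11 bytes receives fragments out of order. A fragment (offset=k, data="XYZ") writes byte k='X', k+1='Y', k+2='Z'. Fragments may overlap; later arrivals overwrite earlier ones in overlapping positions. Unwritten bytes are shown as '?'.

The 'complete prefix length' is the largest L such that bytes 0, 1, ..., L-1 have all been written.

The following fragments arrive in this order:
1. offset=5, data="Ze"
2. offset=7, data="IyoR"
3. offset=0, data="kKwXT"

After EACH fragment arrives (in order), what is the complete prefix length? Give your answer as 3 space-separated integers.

Answer: 0 0 11

Derivation:
Fragment 1: offset=5 data="Ze" -> buffer=?????Ze???? -> prefix_len=0
Fragment 2: offset=7 data="IyoR" -> buffer=?????ZeIyoR -> prefix_len=0
Fragment 3: offset=0 data="kKwXT" -> buffer=kKwXTZeIyoR -> prefix_len=11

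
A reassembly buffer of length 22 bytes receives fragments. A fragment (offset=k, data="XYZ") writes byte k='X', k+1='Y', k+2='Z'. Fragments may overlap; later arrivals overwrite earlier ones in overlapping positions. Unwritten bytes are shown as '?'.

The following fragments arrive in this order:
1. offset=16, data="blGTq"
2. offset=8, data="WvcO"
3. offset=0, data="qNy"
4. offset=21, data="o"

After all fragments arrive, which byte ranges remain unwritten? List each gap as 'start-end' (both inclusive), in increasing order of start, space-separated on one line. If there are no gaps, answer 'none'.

Fragment 1: offset=16 len=5
Fragment 2: offset=8 len=4
Fragment 3: offset=0 len=3
Fragment 4: offset=21 len=1
Gaps: 3-7 12-15

Answer: 3-7 12-15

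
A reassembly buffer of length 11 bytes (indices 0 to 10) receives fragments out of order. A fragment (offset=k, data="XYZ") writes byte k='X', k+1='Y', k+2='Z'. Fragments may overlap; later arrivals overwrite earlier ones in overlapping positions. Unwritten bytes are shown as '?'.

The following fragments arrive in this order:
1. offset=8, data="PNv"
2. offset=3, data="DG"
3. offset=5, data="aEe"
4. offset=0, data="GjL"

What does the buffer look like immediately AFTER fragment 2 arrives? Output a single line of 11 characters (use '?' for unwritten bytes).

Answer: ???DG???PNv

Derivation:
Fragment 1: offset=8 data="PNv" -> buffer=????????PNv
Fragment 2: offset=3 data="DG" -> buffer=???DG???PNv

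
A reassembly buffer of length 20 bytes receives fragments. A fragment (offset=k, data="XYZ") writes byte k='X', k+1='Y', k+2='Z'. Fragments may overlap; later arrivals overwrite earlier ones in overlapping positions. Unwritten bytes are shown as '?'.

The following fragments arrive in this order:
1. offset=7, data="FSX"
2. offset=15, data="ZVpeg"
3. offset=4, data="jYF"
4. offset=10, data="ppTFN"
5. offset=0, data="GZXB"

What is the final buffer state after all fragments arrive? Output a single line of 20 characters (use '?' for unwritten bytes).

Answer: GZXBjYFFSXppTFNZVpeg

Derivation:
Fragment 1: offset=7 data="FSX" -> buffer=???????FSX??????????
Fragment 2: offset=15 data="ZVpeg" -> buffer=???????FSX?????ZVpeg
Fragment 3: offset=4 data="jYF" -> buffer=????jYFFSX?????ZVpeg
Fragment 4: offset=10 data="ppTFN" -> buffer=????jYFFSXppTFNZVpeg
Fragment 5: offset=0 data="GZXB" -> buffer=GZXBjYFFSXppTFNZVpeg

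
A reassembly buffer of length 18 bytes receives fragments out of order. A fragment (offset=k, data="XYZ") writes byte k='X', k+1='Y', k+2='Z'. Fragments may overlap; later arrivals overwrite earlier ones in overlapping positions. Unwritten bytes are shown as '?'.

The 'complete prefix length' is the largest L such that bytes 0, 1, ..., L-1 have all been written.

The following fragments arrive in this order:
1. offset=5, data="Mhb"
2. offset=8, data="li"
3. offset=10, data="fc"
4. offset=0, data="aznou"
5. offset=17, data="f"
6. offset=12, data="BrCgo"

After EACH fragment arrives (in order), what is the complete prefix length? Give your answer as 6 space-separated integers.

Fragment 1: offset=5 data="Mhb" -> buffer=?????Mhb?????????? -> prefix_len=0
Fragment 2: offset=8 data="li" -> buffer=?????Mhbli???????? -> prefix_len=0
Fragment 3: offset=10 data="fc" -> buffer=?????Mhblifc?????? -> prefix_len=0
Fragment 4: offset=0 data="aznou" -> buffer=aznouMhblifc?????? -> prefix_len=12
Fragment 5: offset=17 data="f" -> buffer=aznouMhblifc?????f -> prefix_len=12
Fragment 6: offset=12 data="BrCgo" -> buffer=aznouMhblifcBrCgof -> prefix_len=18

Answer: 0 0 0 12 12 18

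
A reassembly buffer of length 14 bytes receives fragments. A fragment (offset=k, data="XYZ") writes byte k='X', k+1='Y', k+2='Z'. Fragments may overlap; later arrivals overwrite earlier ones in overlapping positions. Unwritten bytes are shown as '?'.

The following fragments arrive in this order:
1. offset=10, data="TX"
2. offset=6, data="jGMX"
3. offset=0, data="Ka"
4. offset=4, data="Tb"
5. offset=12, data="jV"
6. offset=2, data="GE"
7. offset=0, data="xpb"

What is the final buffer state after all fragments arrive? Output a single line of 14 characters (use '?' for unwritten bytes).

Fragment 1: offset=10 data="TX" -> buffer=??????????TX??
Fragment 2: offset=6 data="jGMX" -> buffer=??????jGMXTX??
Fragment 3: offset=0 data="Ka" -> buffer=Ka????jGMXTX??
Fragment 4: offset=4 data="Tb" -> buffer=Ka??TbjGMXTX??
Fragment 5: offset=12 data="jV" -> buffer=Ka??TbjGMXTXjV
Fragment 6: offset=2 data="GE" -> buffer=KaGETbjGMXTXjV
Fragment 7: offset=0 data="xpb" -> buffer=xpbETbjGMXTXjV

Answer: xpbETbjGMXTXjV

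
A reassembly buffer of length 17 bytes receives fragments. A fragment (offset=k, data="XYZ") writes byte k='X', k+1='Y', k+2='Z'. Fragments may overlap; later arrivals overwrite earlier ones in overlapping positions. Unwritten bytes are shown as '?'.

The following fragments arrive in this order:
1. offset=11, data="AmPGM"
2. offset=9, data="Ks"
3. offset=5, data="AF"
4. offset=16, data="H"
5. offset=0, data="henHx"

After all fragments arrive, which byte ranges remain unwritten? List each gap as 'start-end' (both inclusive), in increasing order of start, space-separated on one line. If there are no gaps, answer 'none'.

Answer: 7-8

Derivation:
Fragment 1: offset=11 len=5
Fragment 2: offset=9 len=2
Fragment 3: offset=5 len=2
Fragment 4: offset=16 len=1
Fragment 5: offset=0 len=5
Gaps: 7-8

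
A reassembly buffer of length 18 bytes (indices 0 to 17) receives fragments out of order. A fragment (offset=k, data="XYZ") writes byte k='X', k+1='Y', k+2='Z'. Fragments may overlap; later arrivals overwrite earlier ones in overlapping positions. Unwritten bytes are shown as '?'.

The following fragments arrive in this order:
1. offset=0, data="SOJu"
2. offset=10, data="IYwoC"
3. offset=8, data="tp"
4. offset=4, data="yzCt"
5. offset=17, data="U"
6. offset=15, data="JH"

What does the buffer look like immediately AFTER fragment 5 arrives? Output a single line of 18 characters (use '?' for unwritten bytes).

Fragment 1: offset=0 data="SOJu" -> buffer=SOJu??????????????
Fragment 2: offset=10 data="IYwoC" -> buffer=SOJu??????IYwoC???
Fragment 3: offset=8 data="tp" -> buffer=SOJu????tpIYwoC???
Fragment 4: offset=4 data="yzCt" -> buffer=SOJuyzCttpIYwoC???
Fragment 5: offset=17 data="U" -> buffer=SOJuyzCttpIYwoC??U

Answer: SOJuyzCttpIYwoC??U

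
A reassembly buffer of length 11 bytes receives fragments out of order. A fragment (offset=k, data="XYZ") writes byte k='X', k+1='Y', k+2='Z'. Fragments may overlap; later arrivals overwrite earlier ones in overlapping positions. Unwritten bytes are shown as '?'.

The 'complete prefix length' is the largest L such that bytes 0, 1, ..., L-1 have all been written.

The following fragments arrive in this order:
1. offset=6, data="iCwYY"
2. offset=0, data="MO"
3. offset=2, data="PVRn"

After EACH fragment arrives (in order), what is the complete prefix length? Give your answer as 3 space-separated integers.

Fragment 1: offset=6 data="iCwYY" -> buffer=??????iCwYY -> prefix_len=0
Fragment 2: offset=0 data="MO" -> buffer=MO????iCwYY -> prefix_len=2
Fragment 3: offset=2 data="PVRn" -> buffer=MOPVRniCwYY -> prefix_len=11

Answer: 0 2 11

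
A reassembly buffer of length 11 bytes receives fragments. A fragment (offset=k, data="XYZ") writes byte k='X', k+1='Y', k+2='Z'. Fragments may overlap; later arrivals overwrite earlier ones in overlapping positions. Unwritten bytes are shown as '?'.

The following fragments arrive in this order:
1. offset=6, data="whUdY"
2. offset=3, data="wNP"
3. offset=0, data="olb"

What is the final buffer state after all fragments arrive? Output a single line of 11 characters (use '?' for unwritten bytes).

Fragment 1: offset=6 data="whUdY" -> buffer=??????whUdY
Fragment 2: offset=3 data="wNP" -> buffer=???wNPwhUdY
Fragment 3: offset=0 data="olb" -> buffer=olbwNPwhUdY

Answer: olbwNPwhUdY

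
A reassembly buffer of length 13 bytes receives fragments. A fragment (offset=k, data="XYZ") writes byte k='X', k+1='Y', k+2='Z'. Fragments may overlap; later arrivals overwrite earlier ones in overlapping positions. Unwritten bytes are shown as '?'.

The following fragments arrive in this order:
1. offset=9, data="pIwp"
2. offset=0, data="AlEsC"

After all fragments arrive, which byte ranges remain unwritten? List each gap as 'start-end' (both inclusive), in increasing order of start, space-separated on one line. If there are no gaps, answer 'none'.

Answer: 5-8

Derivation:
Fragment 1: offset=9 len=4
Fragment 2: offset=0 len=5
Gaps: 5-8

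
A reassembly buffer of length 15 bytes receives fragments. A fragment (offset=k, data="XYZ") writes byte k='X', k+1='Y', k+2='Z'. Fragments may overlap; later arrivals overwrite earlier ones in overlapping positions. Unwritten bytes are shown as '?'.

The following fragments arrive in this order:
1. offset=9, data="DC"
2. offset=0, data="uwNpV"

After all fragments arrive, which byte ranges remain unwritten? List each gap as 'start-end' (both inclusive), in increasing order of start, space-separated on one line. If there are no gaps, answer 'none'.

Fragment 1: offset=9 len=2
Fragment 2: offset=0 len=5
Gaps: 5-8 11-14

Answer: 5-8 11-14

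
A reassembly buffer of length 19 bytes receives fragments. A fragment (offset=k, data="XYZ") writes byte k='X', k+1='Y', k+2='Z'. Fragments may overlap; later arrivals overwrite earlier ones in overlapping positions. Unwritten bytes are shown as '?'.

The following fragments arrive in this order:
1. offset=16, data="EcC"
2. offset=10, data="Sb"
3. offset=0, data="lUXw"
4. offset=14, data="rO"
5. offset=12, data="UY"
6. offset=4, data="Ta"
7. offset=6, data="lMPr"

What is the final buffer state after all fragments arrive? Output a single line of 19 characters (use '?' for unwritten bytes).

Fragment 1: offset=16 data="EcC" -> buffer=????????????????EcC
Fragment 2: offset=10 data="Sb" -> buffer=??????????Sb????EcC
Fragment 3: offset=0 data="lUXw" -> buffer=lUXw??????Sb????EcC
Fragment 4: offset=14 data="rO" -> buffer=lUXw??????Sb??rOEcC
Fragment 5: offset=12 data="UY" -> buffer=lUXw??????SbUYrOEcC
Fragment 6: offset=4 data="Ta" -> buffer=lUXwTa????SbUYrOEcC
Fragment 7: offset=6 data="lMPr" -> buffer=lUXwTalMPrSbUYrOEcC

Answer: lUXwTalMPrSbUYrOEcC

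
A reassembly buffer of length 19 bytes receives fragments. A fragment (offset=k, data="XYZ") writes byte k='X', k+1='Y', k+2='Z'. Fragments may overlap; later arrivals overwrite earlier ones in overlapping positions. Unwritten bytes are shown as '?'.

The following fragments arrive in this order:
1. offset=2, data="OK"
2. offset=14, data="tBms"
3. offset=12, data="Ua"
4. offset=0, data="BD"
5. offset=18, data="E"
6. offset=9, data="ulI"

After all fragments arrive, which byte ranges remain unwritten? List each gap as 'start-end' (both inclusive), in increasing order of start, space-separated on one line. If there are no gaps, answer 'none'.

Answer: 4-8

Derivation:
Fragment 1: offset=2 len=2
Fragment 2: offset=14 len=4
Fragment 3: offset=12 len=2
Fragment 4: offset=0 len=2
Fragment 5: offset=18 len=1
Fragment 6: offset=9 len=3
Gaps: 4-8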